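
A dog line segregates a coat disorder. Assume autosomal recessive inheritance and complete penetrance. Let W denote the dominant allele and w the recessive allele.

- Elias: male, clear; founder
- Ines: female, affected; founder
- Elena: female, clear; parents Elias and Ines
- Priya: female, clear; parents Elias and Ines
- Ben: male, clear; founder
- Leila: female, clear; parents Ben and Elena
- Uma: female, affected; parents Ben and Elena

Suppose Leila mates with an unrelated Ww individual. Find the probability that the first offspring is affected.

Ben is clear so carries W and passed w to Uma (ww), so Ben is Ww.
Elena is clear so carries W and received w from Ines (ww), so Elena is Ww.
Leila is a clear offspring of Ben (Ww) × Elena (Ww), whose cross gives 1/4 WW : 1/2 Ww : 1/4 ww; conditioning on being clear, Leila is WW with probability 1/3, Ww with probability 2/3.
Summing over parental genotype combinations, P(offspring is affected) = 2/3·1/4 = 1/6.

1/6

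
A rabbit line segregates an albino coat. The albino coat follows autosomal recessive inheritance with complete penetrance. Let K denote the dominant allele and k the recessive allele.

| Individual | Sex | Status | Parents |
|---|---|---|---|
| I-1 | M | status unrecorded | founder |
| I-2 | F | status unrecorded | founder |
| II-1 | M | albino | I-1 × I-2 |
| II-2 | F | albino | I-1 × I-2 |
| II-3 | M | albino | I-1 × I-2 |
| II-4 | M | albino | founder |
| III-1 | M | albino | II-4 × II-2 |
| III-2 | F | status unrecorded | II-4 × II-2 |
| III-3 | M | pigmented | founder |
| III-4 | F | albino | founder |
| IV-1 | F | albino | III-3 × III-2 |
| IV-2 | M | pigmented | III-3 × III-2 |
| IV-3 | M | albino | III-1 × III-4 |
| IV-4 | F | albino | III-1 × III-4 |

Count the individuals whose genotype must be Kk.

2

Obligate heterozygotes: III-3 is pigmented so carries K and passed k to IV-1 (kk), so III-3 is Kk; IV-2 is pigmented so carries K and received k from III-2 (kk), so IV-2 is Kk.
Every other individual is either homozygous by phenotype or has at least one consistent homozygous assignment, so the count is 2.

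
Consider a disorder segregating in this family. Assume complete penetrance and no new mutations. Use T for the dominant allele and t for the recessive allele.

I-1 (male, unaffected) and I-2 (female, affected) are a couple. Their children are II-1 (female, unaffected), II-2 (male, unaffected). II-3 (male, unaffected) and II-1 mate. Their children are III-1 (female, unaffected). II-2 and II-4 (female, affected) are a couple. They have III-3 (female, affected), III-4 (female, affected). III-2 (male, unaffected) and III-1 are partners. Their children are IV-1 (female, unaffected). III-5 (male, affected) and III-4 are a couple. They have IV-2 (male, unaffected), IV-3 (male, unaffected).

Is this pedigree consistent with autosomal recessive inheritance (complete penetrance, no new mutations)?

Under autosomal recessive, IV-2 (unaffected, male) cannot arise from III-5 (affected) × III-4 (affected).

No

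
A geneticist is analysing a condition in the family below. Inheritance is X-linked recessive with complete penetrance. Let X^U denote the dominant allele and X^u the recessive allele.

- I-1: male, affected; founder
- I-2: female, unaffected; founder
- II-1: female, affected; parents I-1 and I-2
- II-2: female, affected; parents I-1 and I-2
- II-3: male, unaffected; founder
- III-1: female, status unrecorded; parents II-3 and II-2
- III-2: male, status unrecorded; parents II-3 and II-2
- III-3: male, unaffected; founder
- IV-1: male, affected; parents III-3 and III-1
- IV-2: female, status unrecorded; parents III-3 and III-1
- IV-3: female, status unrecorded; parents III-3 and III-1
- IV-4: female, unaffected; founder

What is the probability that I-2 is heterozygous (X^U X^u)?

1

I-2 is unaffected so carries U and passed u to II-1 (X^u X^u), so I-2 is X^U X^u, giving P(X^U X^u) = 1.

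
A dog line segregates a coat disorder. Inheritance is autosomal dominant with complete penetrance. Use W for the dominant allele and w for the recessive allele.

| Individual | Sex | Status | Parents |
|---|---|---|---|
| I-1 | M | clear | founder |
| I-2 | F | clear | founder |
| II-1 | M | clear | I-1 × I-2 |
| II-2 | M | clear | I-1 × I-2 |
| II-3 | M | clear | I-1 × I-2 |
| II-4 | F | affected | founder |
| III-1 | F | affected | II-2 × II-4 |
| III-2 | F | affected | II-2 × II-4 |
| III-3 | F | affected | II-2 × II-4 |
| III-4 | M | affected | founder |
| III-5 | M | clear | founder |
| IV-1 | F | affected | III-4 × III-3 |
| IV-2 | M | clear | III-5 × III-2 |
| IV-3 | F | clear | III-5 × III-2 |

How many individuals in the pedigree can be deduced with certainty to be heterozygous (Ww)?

Obligate heterozygotes: III-1 is affected so carries W and received w from II-2 (ww), so III-1 is Ww; III-2 is affected so carries W and received w from II-2 (ww), so III-2 is Ww; III-3 is affected so carries W and received w from II-2 (ww), so III-3 is Ww.
Every other individual is either homozygous by phenotype or has at least one consistent homozygous assignment, so the count is 3.

3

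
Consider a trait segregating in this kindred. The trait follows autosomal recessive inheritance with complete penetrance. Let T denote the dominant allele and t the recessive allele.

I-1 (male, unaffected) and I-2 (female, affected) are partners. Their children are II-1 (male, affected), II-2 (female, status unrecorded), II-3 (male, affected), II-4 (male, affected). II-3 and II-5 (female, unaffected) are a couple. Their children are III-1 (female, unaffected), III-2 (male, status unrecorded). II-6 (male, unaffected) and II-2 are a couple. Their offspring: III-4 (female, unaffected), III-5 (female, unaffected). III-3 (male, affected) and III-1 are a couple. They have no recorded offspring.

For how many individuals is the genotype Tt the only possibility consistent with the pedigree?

2

Obligate heterozygotes: I-1 is unaffected so carries T and passed t to II-1 (tt), so I-1 is Tt; III-1 is unaffected so carries T and received t from II-3 (tt), so III-1 is Tt.
Every other individual is either homozygous by phenotype or has at least one consistent homozygous assignment, so the count is 2.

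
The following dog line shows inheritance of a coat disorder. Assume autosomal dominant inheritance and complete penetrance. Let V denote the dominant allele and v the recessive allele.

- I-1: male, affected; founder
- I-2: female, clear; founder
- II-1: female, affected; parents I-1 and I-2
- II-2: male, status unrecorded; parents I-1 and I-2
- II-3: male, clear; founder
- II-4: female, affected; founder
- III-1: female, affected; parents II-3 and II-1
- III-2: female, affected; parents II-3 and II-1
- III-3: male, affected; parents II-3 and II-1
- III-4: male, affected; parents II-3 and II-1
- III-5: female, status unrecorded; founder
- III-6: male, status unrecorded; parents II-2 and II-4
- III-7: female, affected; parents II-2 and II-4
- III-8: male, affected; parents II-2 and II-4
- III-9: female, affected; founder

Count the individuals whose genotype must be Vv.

Obligate heterozygotes: II-1 is affected so carries V and received v from I-2 (vv), so II-1 is Vv; III-1 is affected so carries V and received v from II-3 (vv), so III-1 is Vv; III-2 is affected so carries V and received v from II-3 (vv), so III-2 is Vv; III-3 is affected so carries V and received v from II-3 (vv), so III-3 is Vv; III-4 is affected so carries V and received v from II-3 (vv), so III-4 is Vv.
Every other individual is either homozygous by phenotype or has at least one consistent homozygous assignment, so the count is 5.

5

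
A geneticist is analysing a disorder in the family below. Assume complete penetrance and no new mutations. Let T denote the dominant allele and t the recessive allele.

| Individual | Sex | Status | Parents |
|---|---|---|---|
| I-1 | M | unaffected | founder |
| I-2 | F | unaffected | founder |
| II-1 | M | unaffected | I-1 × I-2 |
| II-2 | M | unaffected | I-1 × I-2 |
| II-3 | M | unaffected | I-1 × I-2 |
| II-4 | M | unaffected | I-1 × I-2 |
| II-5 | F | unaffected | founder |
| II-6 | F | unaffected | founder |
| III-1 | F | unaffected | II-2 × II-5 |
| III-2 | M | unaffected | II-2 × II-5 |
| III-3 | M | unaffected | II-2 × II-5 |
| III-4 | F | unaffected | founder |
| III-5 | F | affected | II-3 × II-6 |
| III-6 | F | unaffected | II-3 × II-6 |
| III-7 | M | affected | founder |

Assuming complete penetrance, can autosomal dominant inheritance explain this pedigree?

No

Under autosomal dominant, III-5 (affected, female) cannot arise from II-3 (unaffected) × II-6 (unaffected).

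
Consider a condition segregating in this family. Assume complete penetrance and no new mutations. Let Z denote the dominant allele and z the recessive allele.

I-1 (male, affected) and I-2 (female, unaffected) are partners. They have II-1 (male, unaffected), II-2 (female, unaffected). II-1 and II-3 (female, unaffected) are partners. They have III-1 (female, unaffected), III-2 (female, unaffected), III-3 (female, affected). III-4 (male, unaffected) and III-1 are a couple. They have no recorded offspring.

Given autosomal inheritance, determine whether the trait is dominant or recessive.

II-1 and II-3 are both unaffected yet have an affected child III-3. Under dominance, an affected child requires at least one affected parent, so the trait cannot be dominant.

recessive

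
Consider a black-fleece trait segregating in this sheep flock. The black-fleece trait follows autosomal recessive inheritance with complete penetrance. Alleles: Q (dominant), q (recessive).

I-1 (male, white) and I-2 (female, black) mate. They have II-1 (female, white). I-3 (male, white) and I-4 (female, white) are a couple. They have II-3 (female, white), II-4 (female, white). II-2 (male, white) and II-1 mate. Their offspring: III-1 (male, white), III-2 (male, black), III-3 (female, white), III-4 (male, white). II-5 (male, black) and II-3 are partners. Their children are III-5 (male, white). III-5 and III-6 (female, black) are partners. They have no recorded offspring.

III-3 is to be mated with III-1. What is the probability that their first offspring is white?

II-2 is white so carries Q and passed q to III-2 (qq), so II-2 is Qq.
II-1 is white so carries Q and received q from I-2 (qq), so II-1 is Qq.
III-3 is a white offspring of II-2 (Qq) × II-1 (Qq), whose cross gives 1/4 QQ : 1/2 Qq : 1/4 qq; conditioning on being white, III-3 is QQ with probability 1/3, Qq with probability 2/3.
III-1 is a white offspring of II-2 (Qq) × II-1 (Qq), whose cross gives 1/4 QQ : 1/2 Qq : 1/4 qq; conditioning on being white, III-1 is QQ with probability 1/3, Qq with probability 2/3.
Summing over parental genotype combinations, P(offspring is white) = 1/9·1 + 2/9·1 + 2/9·1 + 4/9·3/4 = 8/9.

8/9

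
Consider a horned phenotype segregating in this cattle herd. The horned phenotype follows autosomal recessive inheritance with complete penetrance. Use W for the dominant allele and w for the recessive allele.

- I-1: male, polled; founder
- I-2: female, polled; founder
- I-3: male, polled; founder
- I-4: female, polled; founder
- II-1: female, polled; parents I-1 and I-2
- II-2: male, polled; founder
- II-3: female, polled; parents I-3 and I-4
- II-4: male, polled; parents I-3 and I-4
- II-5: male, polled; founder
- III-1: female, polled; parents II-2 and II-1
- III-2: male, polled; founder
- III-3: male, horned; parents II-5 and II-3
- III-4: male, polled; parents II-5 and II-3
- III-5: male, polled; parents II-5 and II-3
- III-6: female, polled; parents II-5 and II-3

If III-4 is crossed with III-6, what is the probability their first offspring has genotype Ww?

4/9

II-5 is polled so carries W and passed w to III-3 (ww), so II-5 is Ww.
II-3 is polled so carries W and passed w to III-3 (ww), so II-3 is Ww.
III-4 is a polled offspring of II-5 (Ww) × II-3 (Ww), whose cross gives 1/4 WW : 1/2 Ww : 1/4 ww; conditioning on being polled, III-4 is WW with probability 1/3, Ww with probability 2/3.
III-6 is a polled offspring of II-5 (Ww) × II-3 (Ww), whose cross gives 1/4 WW : 1/2 Ww : 1/4 ww; conditioning on being polled, III-6 is WW with probability 1/3, Ww with probability 2/3.
Summing over parental genotype combinations, P(offspring has genotype Ww) = 2/9·1/2 + 2/9·1/2 + 4/9·1/2 = 4/9.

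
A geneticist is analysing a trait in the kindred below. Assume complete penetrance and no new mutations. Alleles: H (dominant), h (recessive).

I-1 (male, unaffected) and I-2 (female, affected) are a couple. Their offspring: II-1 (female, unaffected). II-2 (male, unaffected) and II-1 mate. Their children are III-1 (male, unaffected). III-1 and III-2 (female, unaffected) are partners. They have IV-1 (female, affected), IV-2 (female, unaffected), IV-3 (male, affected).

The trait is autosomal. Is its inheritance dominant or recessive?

III-1 and III-2 are both unaffected yet have an affected child IV-1. Under dominance, an affected child requires at least one affected parent, so the trait cannot be dominant.

recessive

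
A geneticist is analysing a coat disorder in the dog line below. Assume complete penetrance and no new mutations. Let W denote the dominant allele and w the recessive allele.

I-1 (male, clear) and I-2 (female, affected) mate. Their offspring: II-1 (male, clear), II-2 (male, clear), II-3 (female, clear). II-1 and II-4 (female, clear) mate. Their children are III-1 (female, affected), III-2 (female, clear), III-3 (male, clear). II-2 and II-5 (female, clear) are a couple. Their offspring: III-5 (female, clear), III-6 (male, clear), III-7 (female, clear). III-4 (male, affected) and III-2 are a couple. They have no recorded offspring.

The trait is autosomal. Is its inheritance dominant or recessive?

II-1 and II-4 are both clear yet have an affected child III-1. Under dominance, an affected child requires at least one affected parent, so the trait cannot be dominant.

recessive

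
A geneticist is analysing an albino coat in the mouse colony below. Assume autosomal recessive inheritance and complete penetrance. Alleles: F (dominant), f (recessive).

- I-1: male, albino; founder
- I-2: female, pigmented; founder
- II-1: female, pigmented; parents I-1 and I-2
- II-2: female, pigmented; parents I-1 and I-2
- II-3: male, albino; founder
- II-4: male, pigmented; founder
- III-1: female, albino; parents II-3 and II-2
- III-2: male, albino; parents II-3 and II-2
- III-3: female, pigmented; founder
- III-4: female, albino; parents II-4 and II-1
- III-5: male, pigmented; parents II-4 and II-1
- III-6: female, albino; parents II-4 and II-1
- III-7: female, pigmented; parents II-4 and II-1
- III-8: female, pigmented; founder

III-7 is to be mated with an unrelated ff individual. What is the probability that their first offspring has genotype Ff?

2/3

II-4 is pigmented so carries F and passed f to III-4 (ff), so II-4 is Ff.
II-1 is pigmented so carries F and received f from I-1 (ff), so II-1 is Ff.
III-7 is a pigmented offspring of II-4 (Ff) × II-1 (Ff), whose cross gives 1/4 FF : 1/2 Ff : 1/4 ff; conditioning on being pigmented, III-7 is FF with probability 1/3, Ff with probability 2/3.
Summing over parental genotype combinations, P(offspring has genotype Ff) = 1/3·1 + 2/3·1/2 = 2/3.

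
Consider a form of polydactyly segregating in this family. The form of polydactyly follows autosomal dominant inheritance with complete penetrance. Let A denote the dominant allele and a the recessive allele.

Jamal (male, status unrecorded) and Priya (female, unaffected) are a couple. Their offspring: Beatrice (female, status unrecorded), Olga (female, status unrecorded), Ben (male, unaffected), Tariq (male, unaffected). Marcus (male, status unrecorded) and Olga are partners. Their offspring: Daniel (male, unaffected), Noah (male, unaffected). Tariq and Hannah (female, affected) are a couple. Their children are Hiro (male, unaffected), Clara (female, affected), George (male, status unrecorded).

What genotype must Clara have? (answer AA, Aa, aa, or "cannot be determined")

Aa

From phenotype alone, Clara is AA or Aa.
Clara is affected so carries A and received a from Tariq (aa), so Clara is Aa.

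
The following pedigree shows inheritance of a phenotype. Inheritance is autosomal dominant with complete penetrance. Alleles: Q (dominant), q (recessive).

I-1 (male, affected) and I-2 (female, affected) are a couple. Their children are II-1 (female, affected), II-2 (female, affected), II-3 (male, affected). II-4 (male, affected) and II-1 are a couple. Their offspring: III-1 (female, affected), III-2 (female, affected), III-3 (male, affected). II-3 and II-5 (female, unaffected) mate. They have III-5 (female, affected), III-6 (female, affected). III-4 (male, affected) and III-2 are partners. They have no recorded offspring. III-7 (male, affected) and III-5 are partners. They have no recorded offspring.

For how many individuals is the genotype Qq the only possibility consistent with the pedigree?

Obligate heterozygotes: III-5 is affected so carries Q and received q from II-5 (qq), so III-5 is Qq; III-6 is affected so carries Q and received q from II-5 (qq), so III-6 is Qq.
Every other individual is either homozygous by phenotype or has at least one consistent homozygous assignment, so the count is 2.

2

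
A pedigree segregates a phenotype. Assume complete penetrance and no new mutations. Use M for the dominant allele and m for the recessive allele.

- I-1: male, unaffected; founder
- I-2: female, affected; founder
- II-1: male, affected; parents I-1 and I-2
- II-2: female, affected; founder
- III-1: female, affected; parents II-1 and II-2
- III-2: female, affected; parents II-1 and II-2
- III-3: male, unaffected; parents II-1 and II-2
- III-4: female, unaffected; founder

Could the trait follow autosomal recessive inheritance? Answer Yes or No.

No

Under autosomal recessive, III-3 (unaffected, male) cannot arise from II-1 (affected) × II-2 (affected).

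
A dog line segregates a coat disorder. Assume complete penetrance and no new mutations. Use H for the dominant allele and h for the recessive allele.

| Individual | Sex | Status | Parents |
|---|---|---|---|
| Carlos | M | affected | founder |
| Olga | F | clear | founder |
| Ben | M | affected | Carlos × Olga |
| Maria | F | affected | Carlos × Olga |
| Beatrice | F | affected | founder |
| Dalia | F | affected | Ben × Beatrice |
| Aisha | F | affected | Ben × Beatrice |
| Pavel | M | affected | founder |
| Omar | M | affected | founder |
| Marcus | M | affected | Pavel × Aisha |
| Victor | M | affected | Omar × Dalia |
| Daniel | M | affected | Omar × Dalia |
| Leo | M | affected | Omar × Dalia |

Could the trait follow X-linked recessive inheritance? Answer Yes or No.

Yes

A consistent assignment under X-linked recessive exists: Carlos X^h Y, Olga X^H X^h, Ben X^h Y, Maria X^h X^h, Beatrice X^h X^h, Dalia X^h X^h, Aisha X^h X^h, Pavel X^h Y, Omar X^h Y, Marcus X^h Y, Victor X^h Y, Daniel X^h Y, Leo X^h Y.
In this assignment every recorded phenotype matches its genotype and every non-founder's genotype is obtainable from its parents' genotypes, so the pedigree is consistent.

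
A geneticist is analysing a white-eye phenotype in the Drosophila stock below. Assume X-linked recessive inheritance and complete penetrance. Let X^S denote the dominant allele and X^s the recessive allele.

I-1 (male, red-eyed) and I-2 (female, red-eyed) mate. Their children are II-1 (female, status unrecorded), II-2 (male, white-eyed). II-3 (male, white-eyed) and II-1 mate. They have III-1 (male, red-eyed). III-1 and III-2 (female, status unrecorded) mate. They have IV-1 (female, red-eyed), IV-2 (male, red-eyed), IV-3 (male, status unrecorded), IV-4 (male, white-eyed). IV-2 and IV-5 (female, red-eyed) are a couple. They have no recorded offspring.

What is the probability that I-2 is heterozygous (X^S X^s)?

1

I-2 is red-eyed so carries S and passed s to II-2 (X^s Y), so I-2 is X^S X^s, giving P(X^S X^s) = 1.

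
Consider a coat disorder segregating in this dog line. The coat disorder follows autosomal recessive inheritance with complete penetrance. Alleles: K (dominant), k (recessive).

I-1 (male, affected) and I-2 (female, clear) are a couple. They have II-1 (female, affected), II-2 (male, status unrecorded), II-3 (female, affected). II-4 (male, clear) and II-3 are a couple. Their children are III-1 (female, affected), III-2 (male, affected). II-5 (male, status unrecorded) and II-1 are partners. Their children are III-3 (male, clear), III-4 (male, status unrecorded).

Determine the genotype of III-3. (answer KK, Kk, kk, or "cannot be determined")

Kk

From phenotype alone, III-3 is KK or Kk.
III-3 is clear so carries K and received k from II-1 (kk), so III-3 is Kk.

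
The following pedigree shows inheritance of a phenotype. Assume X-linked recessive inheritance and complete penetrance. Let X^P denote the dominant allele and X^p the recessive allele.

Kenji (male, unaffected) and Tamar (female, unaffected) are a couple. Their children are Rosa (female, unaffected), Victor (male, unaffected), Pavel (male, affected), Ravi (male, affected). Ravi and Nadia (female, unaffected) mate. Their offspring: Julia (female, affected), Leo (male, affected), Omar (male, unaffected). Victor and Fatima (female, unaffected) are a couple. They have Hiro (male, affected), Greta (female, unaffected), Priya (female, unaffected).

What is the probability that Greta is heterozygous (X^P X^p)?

1/2

Victor is unaffected, so Victor is X^P Y.
Fatima is unaffected so carries P and passed p to Hiro (X^p Y), so Fatima is X^P X^p.
Their cross gives offspring ratios 1/2 X^P X^P : 1/2 X^P X^p. Conditioning on Greta being unaffected, P(X^P X^p) = 1/2 / 1 = 1/2.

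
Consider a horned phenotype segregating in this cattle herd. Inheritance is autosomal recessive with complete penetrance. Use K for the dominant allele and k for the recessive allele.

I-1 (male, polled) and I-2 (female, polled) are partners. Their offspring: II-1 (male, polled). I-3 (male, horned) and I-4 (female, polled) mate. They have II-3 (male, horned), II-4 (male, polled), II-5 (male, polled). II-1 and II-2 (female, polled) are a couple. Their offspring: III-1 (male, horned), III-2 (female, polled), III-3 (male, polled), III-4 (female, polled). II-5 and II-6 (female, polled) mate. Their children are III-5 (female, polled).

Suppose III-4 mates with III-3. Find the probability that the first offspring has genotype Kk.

II-1 is polled so carries K and passed k to III-1 (kk), so II-1 is Kk.
II-2 is polled so carries K and passed k to III-1 (kk), so II-2 is Kk.
III-4 is a polled offspring of II-1 (Kk) × II-2 (Kk), whose cross gives 1/4 KK : 1/2 Kk : 1/4 kk; conditioning on being polled, III-4 is KK with probability 1/3, Kk with probability 2/3.
III-3 is a polled offspring of II-1 (Kk) × II-2 (Kk), whose cross gives 1/4 KK : 1/2 Kk : 1/4 kk; conditioning on being polled, III-3 is KK with probability 1/3, Kk with probability 2/3.
Summing over parental genotype combinations, P(offspring has genotype Kk) = 2/9·1/2 + 2/9·1/2 + 4/9·1/2 = 4/9.

4/9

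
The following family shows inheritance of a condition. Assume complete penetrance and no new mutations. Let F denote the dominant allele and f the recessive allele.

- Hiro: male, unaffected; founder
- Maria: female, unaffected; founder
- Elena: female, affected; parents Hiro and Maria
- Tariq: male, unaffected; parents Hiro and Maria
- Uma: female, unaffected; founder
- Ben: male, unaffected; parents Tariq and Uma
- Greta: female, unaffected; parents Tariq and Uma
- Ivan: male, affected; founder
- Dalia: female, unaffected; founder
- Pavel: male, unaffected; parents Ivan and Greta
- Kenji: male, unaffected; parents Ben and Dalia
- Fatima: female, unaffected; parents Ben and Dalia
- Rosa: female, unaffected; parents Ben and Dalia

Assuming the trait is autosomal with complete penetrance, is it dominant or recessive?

Hiro and Maria are both unaffected yet have an affected child Elena. Under dominance, an affected child requires at least one affected parent, so the trait cannot be dominant.

recessive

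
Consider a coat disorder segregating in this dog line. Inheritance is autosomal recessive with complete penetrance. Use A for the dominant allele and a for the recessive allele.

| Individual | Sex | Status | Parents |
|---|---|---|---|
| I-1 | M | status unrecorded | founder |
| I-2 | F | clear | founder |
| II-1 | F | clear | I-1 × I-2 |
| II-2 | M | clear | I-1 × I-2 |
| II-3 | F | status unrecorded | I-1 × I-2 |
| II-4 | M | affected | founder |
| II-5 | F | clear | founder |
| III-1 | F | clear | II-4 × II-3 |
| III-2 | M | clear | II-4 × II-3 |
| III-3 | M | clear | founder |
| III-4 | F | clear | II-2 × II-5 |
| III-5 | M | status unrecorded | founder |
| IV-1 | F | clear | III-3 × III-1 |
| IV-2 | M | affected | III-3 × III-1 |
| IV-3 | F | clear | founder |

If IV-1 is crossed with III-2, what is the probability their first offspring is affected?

1/6

III-3 is clear so carries A and passed a to IV-2 (aa), so III-3 is Aa.
III-1 is clear so carries A and received a from II-4 (aa), so III-1 is Aa.
IV-1 is a clear offspring of III-3 (Aa) × III-1 (Aa), whose cross gives 1/4 AA : 1/2 Aa : 1/4 aa; conditioning on being clear, IV-1 is AA with probability 1/3, Aa with probability 2/3.
III-2 is clear so carries A and received a from II-4 (aa), so III-2 is Aa.
Summing over parental genotype combinations, P(offspring is affected) = 2/3·1/4 = 1/6.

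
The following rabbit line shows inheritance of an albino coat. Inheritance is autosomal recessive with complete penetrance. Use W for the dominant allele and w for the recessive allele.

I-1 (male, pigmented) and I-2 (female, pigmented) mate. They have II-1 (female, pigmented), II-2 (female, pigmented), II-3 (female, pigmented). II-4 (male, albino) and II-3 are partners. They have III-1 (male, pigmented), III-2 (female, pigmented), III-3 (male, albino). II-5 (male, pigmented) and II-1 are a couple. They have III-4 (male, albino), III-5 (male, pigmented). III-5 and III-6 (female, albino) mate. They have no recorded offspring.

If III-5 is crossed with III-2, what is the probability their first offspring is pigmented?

II-5 is pigmented so carries W and passed w to III-4 (ww), so II-5 is Ww.
II-1 is pigmented so carries W and passed w to III-4 (ww), so II-1 is Ww.
III-5 is a pigmented offspring of II-5 (Ww) × II-1 (Ww), whose cross gives 1/4 WW : 1/2 Ww : 1/4 ww; conditioning on being pigmented, III-5 is WW with probability 1/3, Ww with probability 2/3.
III-2 is pigmented so carries W and received w from II-4 (ww), so III-2 is Ww.
Summing over parental genotype combinations, P(offspring is pigmented) = 1/3·1 + 2/3·3/4 = 5/6.

5/6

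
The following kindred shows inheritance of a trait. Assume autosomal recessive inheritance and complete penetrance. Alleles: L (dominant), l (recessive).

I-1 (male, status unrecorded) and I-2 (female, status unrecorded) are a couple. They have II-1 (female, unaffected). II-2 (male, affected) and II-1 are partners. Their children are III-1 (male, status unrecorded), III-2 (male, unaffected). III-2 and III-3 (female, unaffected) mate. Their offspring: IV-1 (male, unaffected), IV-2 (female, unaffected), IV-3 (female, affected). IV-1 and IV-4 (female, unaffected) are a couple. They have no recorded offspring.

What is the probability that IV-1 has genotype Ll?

III-2 is unaffected so carries L and received l from II-2 (ll), so III-2 is Ll.
III-3 is unaffected so carries L and passed l to IV-3 (ll), so III-3 is Ll.
Their cross gives offspring ratios 1/4 LL : 1/2 Ll : 1/4 ll. Conditioning on IV-1 being unaffected, P(Ll) = 1/2 / 3/4 = 2/3.

2/3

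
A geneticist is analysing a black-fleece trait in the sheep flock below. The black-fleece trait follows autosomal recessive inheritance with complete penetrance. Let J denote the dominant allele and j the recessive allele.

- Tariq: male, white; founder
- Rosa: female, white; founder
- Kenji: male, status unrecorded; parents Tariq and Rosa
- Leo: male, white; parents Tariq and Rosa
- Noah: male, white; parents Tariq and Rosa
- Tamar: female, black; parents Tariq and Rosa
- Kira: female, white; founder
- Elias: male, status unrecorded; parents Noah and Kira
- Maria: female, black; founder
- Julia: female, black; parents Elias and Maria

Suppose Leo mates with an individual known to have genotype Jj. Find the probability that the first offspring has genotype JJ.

Tariq is white so carries J and passed j to Tamar (jj), so Tariq is Jj.
Rosa is white so carries J and passed j to Tamar (jj), so Rosa is Jj.
Leo is a white offspring of Tariq (Jj) × Rosa (Jj), whose cross gives 1/4 JJ : 1/2 Jj : 1/4 jj; conditioning on being white, Leo is JJ with probability 1/3, Jj with probability 2/3.
Summing over parental genotype combinations, P(offspring has genotype JJ) = 1/3·1/2 + 2/3·1/4 = 1/3.

1/3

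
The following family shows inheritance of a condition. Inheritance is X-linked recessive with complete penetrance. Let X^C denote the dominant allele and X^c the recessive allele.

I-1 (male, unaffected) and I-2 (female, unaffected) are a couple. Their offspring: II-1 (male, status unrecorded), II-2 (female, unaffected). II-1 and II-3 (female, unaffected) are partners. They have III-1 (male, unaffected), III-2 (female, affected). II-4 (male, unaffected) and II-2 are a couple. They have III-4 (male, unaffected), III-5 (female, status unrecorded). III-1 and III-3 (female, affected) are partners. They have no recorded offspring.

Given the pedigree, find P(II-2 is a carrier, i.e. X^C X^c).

1/3

I-1 is unaffected, so I-1 is X^C Y.
I-2 is unaffected so carries C and passed c to II-1 (X^c Y), so I-2 is X^C X^c.
Their cross gives offspring ratios 1/2 X^C X^C : 1/2 X^C X^c. Conditioning on II-2 being unaffected, P(X^C X^c) = 1/2 / 1 = 1/2 before taking II-2's own offspring into account.
II-4 is unaffected, so II-4 is X^C Y.
Now use II-2's offspring. Probability of each recorded status — unaffected son III-4: 1/2 if II-2 is X^C X^c, 1 if X^C X^C. (III-5: equally likely either way, so uninformative.)
Bayes: P(X^C X^c) = 1/2·1/2 / (1/2·1/2 + 1/2·1) = 1/3.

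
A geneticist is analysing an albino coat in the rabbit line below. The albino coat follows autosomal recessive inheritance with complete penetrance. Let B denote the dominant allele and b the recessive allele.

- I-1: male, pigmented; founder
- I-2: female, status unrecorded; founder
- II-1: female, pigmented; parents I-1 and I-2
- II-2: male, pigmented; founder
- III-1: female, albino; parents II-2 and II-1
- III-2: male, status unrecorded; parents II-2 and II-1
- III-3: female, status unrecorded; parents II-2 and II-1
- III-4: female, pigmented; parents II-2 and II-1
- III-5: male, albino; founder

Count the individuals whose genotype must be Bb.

Obligate heterozygotes: II-1 is pigmented so carries B and passed b to III-1 (bb), so II-1 is Bb; II-2 is pigmented so carries B and passed b to III-1 (bb), so II-2 is Bb.
Every other individual is either homozygous by phenotype or has at least one consistent homozygous assignment, so the count is 2.

2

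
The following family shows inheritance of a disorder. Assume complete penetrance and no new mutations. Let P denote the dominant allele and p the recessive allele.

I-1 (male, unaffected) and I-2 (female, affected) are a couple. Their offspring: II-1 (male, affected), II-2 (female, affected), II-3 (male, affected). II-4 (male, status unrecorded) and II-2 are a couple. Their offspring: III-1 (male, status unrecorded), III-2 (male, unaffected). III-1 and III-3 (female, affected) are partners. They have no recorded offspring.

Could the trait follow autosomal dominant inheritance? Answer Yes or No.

Yes

A consistent assignment under autosomal dominant exists: I-1 pp, I-2 PP, II-1 Pp, II-2 Pp, II-3 Pp, II-4 Pp, III-1 PP, III-2 pp, III-3 PP.
In this assignment every recorded phenotype matches its genotype and every non-founder's genotype is obtainable from its parents' genotypes, so the pedigree is consistent.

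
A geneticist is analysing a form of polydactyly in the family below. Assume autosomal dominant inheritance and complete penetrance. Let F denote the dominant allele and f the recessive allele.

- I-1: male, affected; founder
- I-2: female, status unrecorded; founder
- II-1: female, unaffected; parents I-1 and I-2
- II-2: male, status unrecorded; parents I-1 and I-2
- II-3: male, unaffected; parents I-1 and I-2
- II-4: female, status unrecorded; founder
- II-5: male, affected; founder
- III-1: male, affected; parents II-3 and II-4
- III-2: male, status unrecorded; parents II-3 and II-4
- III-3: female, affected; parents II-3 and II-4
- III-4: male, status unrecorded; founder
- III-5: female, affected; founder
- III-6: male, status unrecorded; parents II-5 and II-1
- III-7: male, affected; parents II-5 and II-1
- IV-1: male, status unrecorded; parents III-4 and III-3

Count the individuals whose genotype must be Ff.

Obligate heterozygotes: I-1 is affected so carries F and passed f to II-1 (ff), so I-1 is Ff; III-1 is affected so carries F and received f from II-3 (ff), so III-1 is Ff; III-3 is affected so carries F and received f from II-3 (ff), so III-3 is Ff; III-7 is affected so carries F and received f from II-1 (ff), so III-7 is Ff.
Every other individual is either homozygous by phenotype or has at least one consistent homozygous assignment, so the count is 4.

4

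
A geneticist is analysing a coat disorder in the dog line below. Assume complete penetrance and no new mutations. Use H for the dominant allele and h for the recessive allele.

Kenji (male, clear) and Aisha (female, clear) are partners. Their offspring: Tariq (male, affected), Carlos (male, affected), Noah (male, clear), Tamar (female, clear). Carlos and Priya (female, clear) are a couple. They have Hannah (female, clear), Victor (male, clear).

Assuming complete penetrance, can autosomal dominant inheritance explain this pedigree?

No

Under autosomal dominant, Tariq (affected, male) cannot arise from Kenji (clear) × Aisha (clear).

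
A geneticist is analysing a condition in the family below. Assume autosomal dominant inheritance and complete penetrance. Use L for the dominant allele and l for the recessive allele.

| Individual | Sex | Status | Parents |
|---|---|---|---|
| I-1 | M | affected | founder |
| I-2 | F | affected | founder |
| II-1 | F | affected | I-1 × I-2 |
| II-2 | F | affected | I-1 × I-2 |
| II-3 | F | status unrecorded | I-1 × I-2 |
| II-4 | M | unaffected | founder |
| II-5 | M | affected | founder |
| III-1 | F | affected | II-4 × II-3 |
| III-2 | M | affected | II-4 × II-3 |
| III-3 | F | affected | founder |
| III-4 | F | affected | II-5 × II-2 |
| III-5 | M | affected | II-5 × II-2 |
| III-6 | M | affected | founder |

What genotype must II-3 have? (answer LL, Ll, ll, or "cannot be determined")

II-3's phenotype is unrecorded, and no parent or child forces a single allele at both positions; consistent genotype assignments exist with II-3 as LL or Ll.

cannot be determined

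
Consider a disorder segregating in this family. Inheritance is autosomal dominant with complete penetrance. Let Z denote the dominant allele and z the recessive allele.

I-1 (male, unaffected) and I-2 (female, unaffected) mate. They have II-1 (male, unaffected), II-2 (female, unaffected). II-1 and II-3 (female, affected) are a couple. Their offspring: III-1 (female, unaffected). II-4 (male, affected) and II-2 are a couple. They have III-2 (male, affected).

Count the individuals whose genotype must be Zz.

2

Obligate heterozygotes: II-3 is affected so carries Z and passed z to III-1 (zz), so II-3 is Zz; III-2 is affected so carries Z and received z from II-2 (zz), so III-2 is Zz.
Every other individual is either homozygous by phenotype or has at least one consistent homozygous assignment, so the count is 2.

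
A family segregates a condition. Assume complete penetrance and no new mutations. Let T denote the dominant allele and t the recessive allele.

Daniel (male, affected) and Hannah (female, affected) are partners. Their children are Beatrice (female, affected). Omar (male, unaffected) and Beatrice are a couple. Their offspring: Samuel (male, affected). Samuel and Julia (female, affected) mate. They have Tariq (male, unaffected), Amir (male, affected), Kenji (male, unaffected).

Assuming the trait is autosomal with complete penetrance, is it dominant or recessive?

Samuel and Julia are both affected yet have an unaffected child Tariq. Under a recessive model two affected parents are homozygous and every child would be affected, so the trait cannot be recessive.

dominant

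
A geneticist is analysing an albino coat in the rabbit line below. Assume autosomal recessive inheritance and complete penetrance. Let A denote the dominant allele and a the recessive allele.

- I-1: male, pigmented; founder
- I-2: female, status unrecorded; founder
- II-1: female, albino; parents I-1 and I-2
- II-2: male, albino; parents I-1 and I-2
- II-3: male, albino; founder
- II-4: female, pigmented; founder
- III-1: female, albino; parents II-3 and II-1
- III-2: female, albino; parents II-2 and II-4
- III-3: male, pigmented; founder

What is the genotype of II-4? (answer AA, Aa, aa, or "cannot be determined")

From phenotype alone, II-4 is AA or Aa.
II-4 is pigmented so carries A and passed a to III-2 (aa), so II-4 is Aa.

Aa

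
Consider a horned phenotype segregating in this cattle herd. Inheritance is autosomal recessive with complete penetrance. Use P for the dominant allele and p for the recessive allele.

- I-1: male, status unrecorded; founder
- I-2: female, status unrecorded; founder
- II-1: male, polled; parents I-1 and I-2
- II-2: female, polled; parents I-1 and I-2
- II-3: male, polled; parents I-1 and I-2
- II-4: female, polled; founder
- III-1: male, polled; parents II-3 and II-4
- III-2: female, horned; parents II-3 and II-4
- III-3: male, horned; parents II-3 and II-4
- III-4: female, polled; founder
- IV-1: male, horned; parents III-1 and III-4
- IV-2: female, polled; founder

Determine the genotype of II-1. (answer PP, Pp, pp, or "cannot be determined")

cannot be determined

II-1's phenotype allows PP or Pp, and no parent or child forces a single allele at both positions; consistent genotype assignments exist with II-1 as PP or Pp.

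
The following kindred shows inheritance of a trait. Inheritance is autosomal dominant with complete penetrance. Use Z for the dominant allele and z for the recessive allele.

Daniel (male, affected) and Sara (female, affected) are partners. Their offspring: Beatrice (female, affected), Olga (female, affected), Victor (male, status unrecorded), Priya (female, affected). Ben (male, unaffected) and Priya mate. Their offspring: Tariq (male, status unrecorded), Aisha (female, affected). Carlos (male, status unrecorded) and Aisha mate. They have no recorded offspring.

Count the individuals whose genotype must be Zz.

Obligate heterozygotes: Aisha is affected so carries Z and received z from Ben (zz), so Aisha is Zz.
Every other individual is either homozygous by phenotype or has at least one consistent homozygous assignment, so the count is 1.

1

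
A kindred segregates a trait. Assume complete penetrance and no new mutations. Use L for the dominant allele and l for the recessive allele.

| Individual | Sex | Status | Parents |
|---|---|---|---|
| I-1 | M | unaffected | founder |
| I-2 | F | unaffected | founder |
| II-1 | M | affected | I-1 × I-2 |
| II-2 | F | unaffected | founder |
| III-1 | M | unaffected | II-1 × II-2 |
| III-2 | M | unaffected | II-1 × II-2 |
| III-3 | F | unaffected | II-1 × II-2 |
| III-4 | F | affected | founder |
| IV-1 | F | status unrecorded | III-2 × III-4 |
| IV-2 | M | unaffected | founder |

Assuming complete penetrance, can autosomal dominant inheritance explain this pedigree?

Under autosomal dominant, II-1 (affected, male) cannot arise from I-1 (unaffected) × I-2 (unaffected).

No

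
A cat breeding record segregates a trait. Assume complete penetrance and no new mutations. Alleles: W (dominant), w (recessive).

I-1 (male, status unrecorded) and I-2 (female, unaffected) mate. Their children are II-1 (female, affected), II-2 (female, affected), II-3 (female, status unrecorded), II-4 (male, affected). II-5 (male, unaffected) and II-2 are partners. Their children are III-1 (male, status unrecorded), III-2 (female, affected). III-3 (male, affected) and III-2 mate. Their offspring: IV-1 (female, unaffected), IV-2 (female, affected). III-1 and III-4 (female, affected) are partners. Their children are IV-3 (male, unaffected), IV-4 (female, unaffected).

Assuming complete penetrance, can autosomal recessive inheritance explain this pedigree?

Under autosomal recessive, IV-1 (unaffected, female) cannot arise from III-3 (affected) × III-2 (affected).

No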